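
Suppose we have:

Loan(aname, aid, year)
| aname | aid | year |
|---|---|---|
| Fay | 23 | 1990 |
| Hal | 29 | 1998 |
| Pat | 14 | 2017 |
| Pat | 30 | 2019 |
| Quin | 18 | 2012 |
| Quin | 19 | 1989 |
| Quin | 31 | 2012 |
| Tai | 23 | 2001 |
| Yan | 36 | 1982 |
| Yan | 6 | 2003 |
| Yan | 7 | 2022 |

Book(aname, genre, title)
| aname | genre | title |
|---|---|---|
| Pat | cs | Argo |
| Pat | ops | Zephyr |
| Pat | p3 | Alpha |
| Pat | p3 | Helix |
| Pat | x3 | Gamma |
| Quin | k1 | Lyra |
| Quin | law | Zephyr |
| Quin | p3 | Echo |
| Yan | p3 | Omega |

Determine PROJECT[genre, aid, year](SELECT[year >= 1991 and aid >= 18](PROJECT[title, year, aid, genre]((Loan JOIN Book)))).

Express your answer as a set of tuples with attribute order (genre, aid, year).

Natural join on aname: {(Pat, 14, 2017, cs, Argo), (Pat, 14, 2017, ops, Zephyr), (Pat, 14, 2017, p3, Alpha), (Pat, 14, 2017, p3, Helix), (Pat, 14, 2017, x3, Gamma), (Pat, 30, 2019, cs, Argo), (Pat, 30, 2019, ops, Zephyr), (Pat, 30, 2019, p3, Alpha), (Pat, 30, 2019, p3, Helix), (Pat, 30, 2019, x3, Gamma), (Quin, 18, 2012, k1, Lyra), (Quin, 18, 2012, law, Zephyr), (Quin, 18, 2012, p3, Echo), (Quin, 19, 1989, k1, Lyra), (Quin, 19, 1989, law, Zephyr), (Quin, 19, 1989, p3, Echo), (Quin, 31, 2012, k1, Lyra), (Quin, 31, 2012, law, Zephyr), (Quin, 31, 2012, p3, Echo), (Yan, 36, 1982, p3, Omega), (Yan, 6, 2003, p3, Omega), (Yan, 7, 2022, p3, Omega)}
Projecting to title, year, aid, genre: {(Alpha, 2017, 14, p3), (Alpha, 2019, 30, p3), (Argo, 2017, 14, cs), (Argo, 2019, 30, cs), (Echo, 1989, 19, p3), (Echo, 2012, 18, p3), (Echo, 2012, 31, p3), (Gamma, 2017, 14, x3), (Gamma, 2019, 30, x3), (Helix, 2017, 14, p3), (Helix, 2019, 30, p3), (Lyra, 1989, 19, k1), (Lyra, 2012, 18, k1), (Lyra, 2012, 31, k1), (Omega, 1982, 36, p3), (Omega, 2003, 6, p3), (Omega, 2022, 7, p3), (Zephyr, 1989, 19, law), (Zephyr, 2012, 18, law), (Zephyr, 2012, 31, law), (Zephyr, 2017, 14, ops), (Zephyr, 2019, 30, ops)}
σ[year >= 1991 and aid >= 18]: keep tuples satisfying year >= 1991 and aid >= 18 → {(Alpha, 2019, 30, p3), (Argo, 2019, 30, cs), (Echo, 2012, 18, p3), (Echo, 2012, 31, p3), (Gamma, 2019, 30, x3), (Helix, 2019, 30, p3), (Lyra, 2012, 18, k1), (Lyra, 2012, 31, k1), (Zephyr, 2012, 18, law), (Zephyr, 2012, 31, law), (Zephyr, 2019, 30, ops)}
Projecting to genre, aid, year (1 duplicate(s) eliminated): {(cs, 30, 2019), (k1, 18, 2012), (k1, 31, 2012), (law, 18, 2012), (law, 31, 2012), (ops, 30, 2019), (p3, 18, 2012), (p3, 30, 2019), (p3, 31, 2012), (x3, 30, 2019)}

{(cs, 30, 2019), (k1, 18, 2012), (k1, 31, 2012), (law, 18, 2012), (law, 31, 2012), (ops, 30, 2019), (p3, 18, 2012), (p3, 30, 2019), (p3, 31, 2012), (x3, 30, 2019)}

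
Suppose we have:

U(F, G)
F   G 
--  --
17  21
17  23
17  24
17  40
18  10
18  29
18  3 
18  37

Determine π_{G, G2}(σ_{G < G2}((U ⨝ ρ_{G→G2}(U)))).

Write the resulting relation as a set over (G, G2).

{(10, 29), (10, 37), (21, 23), (21, 24), (21, 40), (23, 24), (23, 40), (24, 40), (29, 37), (3, 10), (3, 29), (3, 37)}

ρ[G→G2]: schema becomes (F, G2); tuples unchanged.
Joining U and ρ_{G→G2}(U) on F yields {(17, 21, 21), (17, 21, 23), (17, 21, 24), (17, 21, 40), (17, 23, 21), (17, 23, 23), (17, 23, 24), (17, 23, 40), (17, 24, 21), (17, 24, 23), (17, 24, 24), (17, 24, 40), (17, 40, 21), (17, 40, 23), (17, 40, 24), (17, 40, 40), (18, 10, 10), (18, 10, 29), (18, 10, 3), (18, 10, 37), (18, 29, 10), (18, 29, 29), (18, 29, 3), (18, 29, 37), (18, 3, 10), (18, 3, 29), (18, 3, 3), (18, 3, 37), (18, 37, 10), (18, 37, 29), (18, 37, 3), (18, 37, 37)}.
Filtering on G < G2 leaves {(17, 21, 23), (17, 21, 24), (17, 21, 40), (17, 23, 24), (17, 23, 40), (17, 24, 40), (18, 10, 29), (18, 10, 37), (18, 29, 37), (18, 3, 10), (18, 3, 29), (18, 3, 37)}.
π[G, G2]: project onto (G, G2) → {(10, 29), (10, 37), (21, 23), (21, 24), (21, 40), (23, 24), (23, 40), (24, 40), (29, 37), (3, 10), (3, 29), (3, 37)}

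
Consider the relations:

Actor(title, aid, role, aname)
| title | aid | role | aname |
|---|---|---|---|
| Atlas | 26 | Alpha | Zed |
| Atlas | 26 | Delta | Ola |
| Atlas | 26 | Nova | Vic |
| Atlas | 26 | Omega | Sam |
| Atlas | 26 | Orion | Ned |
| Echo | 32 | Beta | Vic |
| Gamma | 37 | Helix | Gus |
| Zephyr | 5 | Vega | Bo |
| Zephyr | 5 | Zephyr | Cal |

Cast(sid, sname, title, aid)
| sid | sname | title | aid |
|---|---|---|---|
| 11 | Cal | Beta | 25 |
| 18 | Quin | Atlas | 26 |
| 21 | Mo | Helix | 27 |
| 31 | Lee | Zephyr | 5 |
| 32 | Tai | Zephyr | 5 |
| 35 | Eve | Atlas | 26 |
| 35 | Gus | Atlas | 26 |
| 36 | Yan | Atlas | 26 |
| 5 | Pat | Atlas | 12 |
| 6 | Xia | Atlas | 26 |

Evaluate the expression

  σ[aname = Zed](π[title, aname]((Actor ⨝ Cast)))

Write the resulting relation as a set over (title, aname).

{(Atlas, Zed)}

Actor ⋈ Cast (natural join on title, aid): {(Atlas, 26, Alpha, Zed, 18, Quin), (Atlas, 26, Alpha, Zed, 35, Eve), (Atlas, 26, Alpha, Zed, 35, Gus), (Atlas, 26, Alpha, Zed, 36, Yan), (Atlas, 26, Alpha, Zed, 6, Xia), (Atlas, 26, Delta, Ola, 18, Quin), (Atlas, 26, Delta, Ola, 35, Eve), (Atlas, 26, Delta, Ola, 35, Gus), (Atlas, 26, Delta, Ola, 36, Yan), (Atlas, 26, Delta, Ola, 6, Xia), (Atlas, 26, Nova, Vic, 18, Quin), (Atlas, 26, Nova, Vic, 35, Eve), (Atlas, 26, Nova, Vic, 35, Gus), (Atlas, 26, Nova, Vic, 36, Yan), (Atlas, 26, Nova, Vic, 6, Xia), (Atlas, 26, Omega, Sam, 18, Quin), (Atlas, 26, Omega, Sam, 35, Eve), (Atlas, 26, Omega, Sam, 35, Gus), (Atlas, 26, Omega, Sam, 36, Yan), (Atlas, 26, Omega, Sam, 6, Xia), (Atlas, 26, Orion, Ned, 18, Quin), (Atlas, 26, Orion, Ned, 35, Eve), (Atlas, 26, Orion, Ned, 35, Gus), (Atlas, 26, Orion, Ned, 36, Yan), (Atlas, 26, Orion, Ned, 6, Xia), (Zephyr, 5, Vega, Bo, 31, Lee), (Zephyr, 5, Vega, Bo, 32, Tai), (Zephyr, 5, Zephyr, Cal, 31, Lee), (Zephyr, 5, Zephyr, Cal, 32, Tai)}
π_{title, aname} gives {(Atlas, Ned), (Atlas, Ola), (Atlas, Sam), (Atlas, Vic), (Atlas, Zed), (Zephyr, Bo), (Zephyr, Cal)} (22 duplicate(s) eliminated).
Selection aname = Zed: {(Atlas, Zed)}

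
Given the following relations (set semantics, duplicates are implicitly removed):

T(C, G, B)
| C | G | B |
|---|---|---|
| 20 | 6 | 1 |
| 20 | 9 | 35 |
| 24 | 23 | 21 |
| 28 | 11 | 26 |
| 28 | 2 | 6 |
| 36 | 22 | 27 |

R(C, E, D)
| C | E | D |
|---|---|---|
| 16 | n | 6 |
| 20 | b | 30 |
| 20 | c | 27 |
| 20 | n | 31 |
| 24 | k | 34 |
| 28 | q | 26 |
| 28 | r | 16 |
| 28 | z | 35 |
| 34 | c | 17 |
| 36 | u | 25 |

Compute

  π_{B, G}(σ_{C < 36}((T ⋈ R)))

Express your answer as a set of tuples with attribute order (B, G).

{(1, 6), (21, 23), (26, 11), (35, 9), (6, 2)}

Joining T and R on C yields {(20, 6, 1, b, 30), (20, 6, 1, c, 27), (20, 6, 1, n, 31), (20, 9, 35, b, 30), (20, 9, 35, c, 27), (20, 9, 35, n, 31), (24, 23, 21, k, 34), (28, 11, 26, q, 26), (28, 11, 26, r, 16), (28, 11, 26, z, 35), (28, 2, 6, q, 26), (28, 2, 6, r, 16), (28, 2, 6, z, 35), (36, 22, 27, u, 25)}.
Apply σ_{C < 36}; surviving tuples: {(20, 6, 1, b, 30), (20, 6, 1, c, 27), (20, 6, 1, n, 31), (20, 9, 35, b, 30), (20, 9, 35, c, 27), (20, 9, 35, n, 31), (24, 23, 21, k, 34), (28, 11, 26, q, 26), (28, 11, 26, r, 16), (28, 11, 26, z, 35), (28, 2, 6, q, 26), (28, 2, 6, r, 16), (28, 2, 6, z, 35)}
π_{B, G} gives {(1, 6), (21, 23), (26, 11), (35, 9), (6, 2)} (8 duplicate(s) eliminated).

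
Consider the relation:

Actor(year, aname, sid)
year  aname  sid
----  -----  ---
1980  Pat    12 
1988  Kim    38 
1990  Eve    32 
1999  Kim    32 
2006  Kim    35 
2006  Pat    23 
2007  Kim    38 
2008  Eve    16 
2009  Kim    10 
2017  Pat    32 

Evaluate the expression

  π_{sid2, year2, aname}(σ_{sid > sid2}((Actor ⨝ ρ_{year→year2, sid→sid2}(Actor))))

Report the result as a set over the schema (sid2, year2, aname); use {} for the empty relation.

{(10, 2009, Kim), (12, 1980, Pat), (16, 2008, Eve), (23, 2006, Pat), (32, 1999, Kim), (35, 2006, Kim)}

ρ[year→year2, sid→sid2]: schema becomes (year2, aname, sid2); tuples unchanged.
Actor ⋈ ρ_{year→year2, sid→sid2}(Actor) (natural join on aname): {(1980, Pat, 12, 1980, 12), (1980, Pat, 12, 2006, 23), (1980, Pat, 12, 2017, 32), (1988, Kim, 38, 1988, 38), (1988, Kim, 38, 1999, 32), (1988, Kim, 38, 2006, 35), (1988, Kim, 38, 2007, 38), (1988, Kim, 38, 2009, 10), (1990, Eve, 32, 1990, 32), (1990, Eve, 32, 2008, 16), (1999, Kim, 32, 1988, 38), (1999, Kim, 32, 1999, 32), (1999, Kim, 32, 2006, 35), (1999, Kim, 32, 2007, 38), (1999, Kim, 32, 2009, 10), (2006, Kim, 35, 1988, 38), (2006, Kim, 35, 1999, 32), (2006, Kim, 35, 2006, 35), (2006, Kim, 35, 2007, 38), (2006, Kim, 35, 2009, 10), (2006, Pat, 23, 1980, 12), (2006, Pat, 23, 2006, 23), (2006, Pat, 23, 2017, 32), (2007, Kim, 38, 1988, 38), (2007, Kim, 38, 1999, 32), (2007, Kim, 38, 2006, 35), (2007, Kim, 38, 2007, 38), (2007, Kim, 38, 2009, 10), (2008, Eve, 16, 1990, 32), (2008, Eve, 16, 2008, 16), (2009, Kim, 10, 1988, 38), (2009, Kim, 10, 1999, 32), (2009, Kim, 10, 2006, 35), (2009, Kim, 10, 2007, 38), (2009, Kim, 10, 2009, 10), (2017, Pat, 32, 1980, 12), (2017, Pat, 32, 2006, 23), (2017, Pat, 32, 2017, 32)}
Filtering on sid > sid2 leaves {(1988, Kim, 38, 1999, 32), (1988, Kim, 38, 2006, 35), (1988, Kim, 38, 2009, 10), (1990, Eve, 32, 2008, 16), (1999, Kim, 32, 2009, 10), (2006, Kim, 35, 1999, 32), (2006, Kim, 35, 2009, 10), (2006, Pat, 23, 1980, 12), (2007, Kim, 38, 1999, 32), (2007, Kim, 38, 2006, 35), (2007, Kim, 38, 2009, 10), (2017, Pat, 32, 1980, 12), (2017, Pat, 32, 2006, 23)}.
Projecting to sid2, year2, aname (7 duplicate(s) eliminated): {(10, 2009, Kim), (12, 1980, Pat), (16, 2008, Eve), (23, 2006, Pat), (32, 1999, Kim), (35, 2006, Kim)}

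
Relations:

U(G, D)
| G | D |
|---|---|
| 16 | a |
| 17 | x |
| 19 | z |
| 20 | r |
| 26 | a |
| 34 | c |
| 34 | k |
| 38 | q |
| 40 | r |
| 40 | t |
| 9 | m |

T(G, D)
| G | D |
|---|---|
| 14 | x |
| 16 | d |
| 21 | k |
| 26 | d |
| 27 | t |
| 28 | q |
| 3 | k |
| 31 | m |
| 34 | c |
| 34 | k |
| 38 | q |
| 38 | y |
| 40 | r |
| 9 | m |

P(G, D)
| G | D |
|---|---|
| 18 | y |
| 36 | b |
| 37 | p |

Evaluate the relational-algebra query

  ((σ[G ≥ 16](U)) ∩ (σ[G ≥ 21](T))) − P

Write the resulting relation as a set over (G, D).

Selection G ≥ 16: {(16, a), (17, x), (19, z), (20, r), (26, a), (34, c), (34, k), (38, q), (40, r), (40, t)}
Selection G ≥ 21: {(21, k), (26, d), (27, t), (28, q), (31, m), (34, c), (34, k), (38, q), (38, y), (40, r)}
Set intersection of the two operands is {(34, c), (34, k), (38, q), (40, r)}.
Set difference of the two operands is {(34, c), (34, k), (38, q), (40, r)}.

{(34, c), (34, k), (38, q), (40, r)}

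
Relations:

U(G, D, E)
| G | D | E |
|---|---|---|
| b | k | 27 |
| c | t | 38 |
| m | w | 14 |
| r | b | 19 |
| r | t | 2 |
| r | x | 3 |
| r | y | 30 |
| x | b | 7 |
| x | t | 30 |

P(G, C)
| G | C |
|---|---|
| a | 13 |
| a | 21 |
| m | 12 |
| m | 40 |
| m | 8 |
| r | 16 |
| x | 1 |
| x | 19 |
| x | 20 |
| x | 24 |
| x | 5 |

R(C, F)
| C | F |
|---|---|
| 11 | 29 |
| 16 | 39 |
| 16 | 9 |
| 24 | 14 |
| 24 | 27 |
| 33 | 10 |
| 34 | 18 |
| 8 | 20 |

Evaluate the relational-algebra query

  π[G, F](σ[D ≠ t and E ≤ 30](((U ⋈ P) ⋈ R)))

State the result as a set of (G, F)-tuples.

Natural join on G: {(m, w, 14, 12), (m, w, 14, 40), (m, w, 14, 8), (r, b, 19, 16), (r, t, 2, 16), (r, x, 3, 16), (r, y, 30, 16), (x, b, 7, 1), (x, b, 7, 19), (x, b, 7, 20), (x, b, 7, 24), (x, b, 7, 5), (x, t, 30, 1), (x, t, 30, 19), (x, t, 30, 20), (x, t, 30, 24), (x, t, 30, 5)}
Natural join on C: {(m, w, 14, 8, 20), (r, b, 19, 16, 39), (r, b, 19, 16, 9), (r, t, 2, 16, 39), (r, t, 2, 16, 9), (r, x, 3, 16, 39), (r, x, 3, 16, 9), (r, y, 30, 16, 39), (r, y, 30, 16, 9), (x, b, 7, 24, 14), (x, b, 7, 24, 27), (x, t, 30, 24, 14), (x, t, 30, 24, 27)}
Filtering on D ≠ t and E ≤ 30 leaves {(m, w, 14, 8, 20), (r, b, 19, 16, 39), (r, b, 19, 16, 9), (r, x, 3, 16, 39), (r, x, 3, 16, 9), (r, y, 30, 16, 39), (r, y, 30, 16, 9), (x, b, 7, 24, 14), (x, b, 7, 24, 27)}.
Keep only column(s) G, F (4 duplicate(s) eliminated): {(m, 20), (r, 39), (r, 9), (x, 14), (x, 27)}

{(m, 20), (r, 39), (r, 9), (x, 14), (x, 27)}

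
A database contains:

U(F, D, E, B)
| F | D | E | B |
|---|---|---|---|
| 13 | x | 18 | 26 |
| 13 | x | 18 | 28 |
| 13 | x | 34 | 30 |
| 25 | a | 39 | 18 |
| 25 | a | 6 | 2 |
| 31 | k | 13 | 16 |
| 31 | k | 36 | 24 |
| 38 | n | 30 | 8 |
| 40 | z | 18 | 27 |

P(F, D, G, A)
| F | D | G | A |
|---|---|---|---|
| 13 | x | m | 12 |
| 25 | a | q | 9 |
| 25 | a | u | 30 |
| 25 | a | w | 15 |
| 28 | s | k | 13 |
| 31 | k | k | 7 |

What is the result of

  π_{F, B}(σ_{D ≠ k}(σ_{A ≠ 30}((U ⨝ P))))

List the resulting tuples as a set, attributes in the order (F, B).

{(13, 26), (13, 28), (13, 30), (25, 18), (25, 2)}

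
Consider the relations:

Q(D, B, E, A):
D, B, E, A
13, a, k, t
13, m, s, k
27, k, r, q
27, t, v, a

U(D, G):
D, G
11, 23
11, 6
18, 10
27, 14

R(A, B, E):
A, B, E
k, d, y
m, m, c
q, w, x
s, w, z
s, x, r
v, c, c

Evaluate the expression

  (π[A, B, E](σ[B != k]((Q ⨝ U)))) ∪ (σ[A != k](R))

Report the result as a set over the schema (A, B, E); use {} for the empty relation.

{(a, t, v), (m, m, c), (q, w, x), (s, w, z), (s, x, r), (v, c, c)}

Natural join on D: {(27, k, r, q, 14), (27, t, v, a, 14)}
Selection B != k: {(27, t, v, a, 14)}
Keep only column(s) A, B, E: {(a, t, v)}
Selection A != k: {(m, m, c), (q, w, x), (s, w, z), (s, x, r), (v, c, c)}
Union: {(a, t, v)} with {(m, m, c), (q, w, x), (s, w, z), (s, x, r), (v, c, c)} → {(a, t, v), (m, m, c), (q, w, x), (s, w, z), (s, x, r), (v, c, c)}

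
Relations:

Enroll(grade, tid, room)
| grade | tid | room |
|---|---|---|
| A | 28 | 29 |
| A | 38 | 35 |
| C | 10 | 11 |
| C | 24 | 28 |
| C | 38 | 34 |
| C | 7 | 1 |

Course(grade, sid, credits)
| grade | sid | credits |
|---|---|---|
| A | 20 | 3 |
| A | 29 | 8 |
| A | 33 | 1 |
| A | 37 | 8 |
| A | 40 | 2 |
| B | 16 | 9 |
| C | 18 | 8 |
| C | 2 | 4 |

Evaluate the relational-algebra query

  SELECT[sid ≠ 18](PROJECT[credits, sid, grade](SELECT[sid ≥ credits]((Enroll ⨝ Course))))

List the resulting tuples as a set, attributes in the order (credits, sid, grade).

Joining Enroll and Course on grade yields {(A, 28, 29, 20, 3), (A, 28, 29, 29, 8), (A, 28, 29, 33, 1), (A, 28, 29, 37, 8), (A, 28, 29, 40, 2), (A, 38, 35, 20, 3), (A, 38, 35, 29, 8), (A, 38, 35, 33, 1), (A, 38, 35, 37, 8), (A, 38, 35, 40, 2), (C, 10, 11, 18, 8), (C, 10, 11, 2, 4), (C, 24, 28, 18, 8), (C, 24, 28, 2, 4), (C, 38, 34, 18, 8), (C, 38, 34, 2, 4), (C, 7, 1, 18, 8), (C, 7, 1, 2, 4)}.
Filtering on sid ≥ credits leaves {(A, 28, 29, 20, 3), (A, 28, 29, 29, 8), (A, 28, 29, 33, 1), (A, 28, 29, 37, 8), (A, 28, 29, 40, 2), (A, 38, 35, 20, 3), (A, 38, 35, 29, 8), (A, 38, 35, 33, 1), (A, 38, 35, 37, 8), (A, 38, 35, 40, 2), (C, 10, 11, 18, 8), (C, 24, 28, 18, 8), (C, 38, 34, 18, 8), (C, 7, 1, 18, 8)}.
π[credits, sid, grade]: project onto (credits, sid, grade) (8 duplicate(s) eliminated) → {(1, 33, A), (2, 40, A), (3, 20, A), (8, 18, C), (8, 29, A), (8, 37, A)}
Filtering on sid ≠ 18 leaves {(1, 33, A), (2, 40, A), (3, 20, A), (8, 29, A), (8, 37, A)}.

{(1, 33, A), (2, 40, A), (3, 20, A), (8, 29, A), (8, 37, A)}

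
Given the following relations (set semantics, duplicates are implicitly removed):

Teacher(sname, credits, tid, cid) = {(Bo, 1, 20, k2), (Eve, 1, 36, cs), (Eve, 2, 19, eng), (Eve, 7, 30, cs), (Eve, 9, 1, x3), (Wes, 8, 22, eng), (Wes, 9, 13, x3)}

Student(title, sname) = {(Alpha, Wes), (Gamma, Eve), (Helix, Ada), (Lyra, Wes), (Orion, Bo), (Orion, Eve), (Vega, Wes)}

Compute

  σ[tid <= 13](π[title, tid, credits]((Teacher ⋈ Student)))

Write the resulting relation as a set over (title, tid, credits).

{(Alpha, 13, 9), (Gamma, 1, 9), (Lyra, 13, 9), (Orion, 1, 9), (Vega, 13, 9)}

Natural join on sname: {(Bo, 1, 20, k2, Orion), (Eve, 1, 36, cs, Gamma), (Eve, 1, 36, cs, Orion), (Eve, 2, 19, eng, Gamma), (Eve, 2, 19, eng, Orion), (Eve, 7, 30, cs, Gamma), (Eve, 7, 30, cs, Orion), (Eve, 9, 1, x3, Gamma), (Eve, 9, 1, x3, Orion), (Wes, 8, 22, eng, Alpha), (Wes, 8, 22, eng, Lyra), (Wes, 8, 22, eng, Vega), (Wes, 9, 13, x3, Alpha), (Wes, 9, 13, x3, Lyra), (Wes, 9, 13, x3, Vega)}
Keep only column(s) title, tid, credits: {(Alpha, 13, 9), (Alpha, 22, 8), (Gamma, 1, 9), (Gamma, 19, 2), (Gamma, 30, 7), (Gamma, 36, 1), (Lyra, 13, 9), (Lyra, 22, 8), (Orion, 1, 9), (Orion, 19, 2), (Orion, 20, 1), (Orion, 30, 7), (Orion, 36, 1), (Vega, 13, 9), (Vega, 22, 8)}
Apply σ_{tid <= 13}; surviving tuples: {(Alpha, 13, 9), (Gamma, 1, 9), (Lyra, 13, 9), (Orion, 1, 9), (Vega, 13, 9)}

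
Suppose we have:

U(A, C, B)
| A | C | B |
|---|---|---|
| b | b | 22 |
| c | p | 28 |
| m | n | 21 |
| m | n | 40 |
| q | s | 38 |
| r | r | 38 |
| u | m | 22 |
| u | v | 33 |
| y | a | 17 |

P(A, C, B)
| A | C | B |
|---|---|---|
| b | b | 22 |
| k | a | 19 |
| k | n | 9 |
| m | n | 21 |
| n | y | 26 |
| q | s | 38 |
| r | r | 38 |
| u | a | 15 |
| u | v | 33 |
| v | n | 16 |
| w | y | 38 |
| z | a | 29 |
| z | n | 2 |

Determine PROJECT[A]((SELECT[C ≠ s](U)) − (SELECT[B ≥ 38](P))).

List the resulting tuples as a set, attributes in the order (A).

Apply σ_{C ≠ s}; surviving tuples: {(b, b, 22), (c, p, 28), (m, n, 21), (m, n, 40), (r, r, 38), (u, m, 22), (u, v, 33), (y, a, 17)}
Apply σ_{B ≥ 38}; surviving tuples: {(q, s, 38), (r, r, 38), (w, y, 38)}
Difference: {(b, b, 22), (c, p, 28), (m, n, 21), (m, n, 40), (r, r, 38), (u, m, 22), (u, v, 33), (y, a, 17)} with {(q, s, 38), (r, r, 38), (w, y, 38)} → {(b, b, 22), (c, p, 28), (m, n, 21), (m, n, 40), (u, m, 22), (u, v, 33), (y, a, 17)}
Projecting to A (2 duplicate(s) eliminated): {b, c, m, u, y}

{b, c, m, u, y}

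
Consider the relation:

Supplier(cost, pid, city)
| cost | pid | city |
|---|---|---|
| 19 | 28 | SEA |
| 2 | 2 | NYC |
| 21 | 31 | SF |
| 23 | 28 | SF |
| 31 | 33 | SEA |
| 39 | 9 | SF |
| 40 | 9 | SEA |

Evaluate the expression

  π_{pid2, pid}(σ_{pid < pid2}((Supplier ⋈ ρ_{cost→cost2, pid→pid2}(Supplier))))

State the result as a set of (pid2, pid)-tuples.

{(28, 9), (31, 28), (31, 9), (33, 28), (33, 9)}

ρ[cost→cost2, pid→pid2]: schema becomes (cost2, pid2, city); tuples unchanged.
Joining Supplier and ρ_{cost→cost2, pid→pid2}(Supplier) on city yields {(19, 28, SEA, 19, 28), (19, 28, SEA, 31, 33), (19, 28, SEA, 40, 9), (2, 2, NYC, 2, 2), (21, 31, SF, 21, 31), (21, 31, SF, 23, 28), (21, 31, SF, 39, 9), (23, 28, SF, 21, 31), (23, 28, SF, 23, 28), (23, 28, SF, 39, 9), (31, 33, SEA, 19, 28), (31, 33, SEA, 31, 33), (31, 33, SEA, 40, 9), (39, 9, SF, 21, 31), (39, 9, SF, 23, 28), (39, 9, SF, 39, 9), (40, 9, SEA, 19, 28), (40, 9, SEA, 31, 33), (40, 9, SEA, 40, 9)}.
σ[pid < pid2]: keep tuples satisfying pid < pid2 → {(19, 28, SEA, 31, 33), (23, 28, SF, 21, 31), (39, 9, SF, 21, 31), (39, 9, SF, 23, 28), (40, 9, SEA, 19, 28), (40, 9, SEA, 31, 33)}
π[pid2, pid]: project onto (pid2, pid) (1 duplicate(s) eliminated) → {(28, 9), (31, 28), (31, 9), (33, 28), (33, 9)}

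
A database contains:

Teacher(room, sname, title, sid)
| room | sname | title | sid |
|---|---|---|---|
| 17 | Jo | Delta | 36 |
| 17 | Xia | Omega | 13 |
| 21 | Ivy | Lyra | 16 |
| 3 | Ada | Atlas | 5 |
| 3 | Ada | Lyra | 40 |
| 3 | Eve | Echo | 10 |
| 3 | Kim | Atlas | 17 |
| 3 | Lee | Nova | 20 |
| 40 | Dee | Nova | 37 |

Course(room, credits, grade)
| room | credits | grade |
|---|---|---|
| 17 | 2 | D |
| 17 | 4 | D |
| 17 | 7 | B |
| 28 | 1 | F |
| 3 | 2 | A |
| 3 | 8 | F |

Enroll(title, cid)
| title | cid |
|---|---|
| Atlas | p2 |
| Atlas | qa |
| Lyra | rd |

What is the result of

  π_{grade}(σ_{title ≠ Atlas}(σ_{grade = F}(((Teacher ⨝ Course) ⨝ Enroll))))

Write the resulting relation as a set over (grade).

Teacher ⋈ Course (natural join on room): {(17, Jo, Delta, 36, 2, D), (17, Jo, Delta, 36, 4, D), (17, Jo, Delta, 36, 7, B), (17, Xia, Omega, 13, 2, D), (17, Xia, Omega, 13, 4, D), (17, Xia, Omega, 13, 7, B), (3, Ada, Atlas, 5, 2, A), (3, Ada, Atlas, 5, 8, F), (3, Ada, Lyra, 40, 2, A), (3, Ada, Lyra, 40, 8, F), (3, Eve, Echo, 10, 2, A), (3, Eve, Echo, 10, 8, F), (3, Kim, Atlas, 17, 2, A), (3, Kim, Atlas, 17, 8, F), (3, Lee, Nova, 20, 2, A), (3, Lee, Nova, 20, 8, F)}
(Teacher ⨝ Course) ⋈ Enroll (natural join on title): {(3, Ada, Atlas, 5, 2, A, p2), (3, Ada, Atlas, 5, 2, A, qa), (3, Ada, Atlas, 5, 8, F, p2), (3, Ada, Atlas, 5, 8, F, qa), (3, Ada, Lyra, 40, 2, A, rd), (3, Ada, Lyra, 40, 8, F, rd), (3, Kim, Atlas, 17, 2, A, p2), (3, Kim, Atlas, 17, 2, A, qa), (3, Kim, Atlas, 17, 8, F, p2), (3, Kim, Atlas, 17, 8, F, qa)}
σ[grade = F]: keep tuples satisfying grade = F → {(3, Ada, Atlas, 5, 8, F, p2), (3, Ada, Atlas, 5, 8, F, qa), (3, Ada, Lyra, 40, 8, F, rd), (3, Kim, Atlas, 17, 8, F, p2), (3, Kim, Atlas, 17, 8, F, qa)}
σ[title ≠ Atlas]: keep tuples satisfying title ≠ Atlas → {(3, Ada, Lyra, 40, 8, F, rd)}
Keep only column(s) grade: {F}

{F}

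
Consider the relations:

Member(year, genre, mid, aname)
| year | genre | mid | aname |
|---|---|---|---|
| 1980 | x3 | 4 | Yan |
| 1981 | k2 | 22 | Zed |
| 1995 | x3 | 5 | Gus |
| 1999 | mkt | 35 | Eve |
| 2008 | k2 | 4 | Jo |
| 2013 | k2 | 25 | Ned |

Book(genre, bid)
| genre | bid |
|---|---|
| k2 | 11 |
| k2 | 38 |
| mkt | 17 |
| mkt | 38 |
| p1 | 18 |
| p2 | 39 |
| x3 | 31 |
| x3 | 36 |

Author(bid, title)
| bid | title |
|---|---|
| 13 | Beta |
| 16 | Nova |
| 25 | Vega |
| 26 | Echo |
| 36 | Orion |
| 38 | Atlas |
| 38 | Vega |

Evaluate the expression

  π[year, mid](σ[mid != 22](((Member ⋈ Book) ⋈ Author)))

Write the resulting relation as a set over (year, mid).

{(1980, 4), (1995, 5), (1999, 35), (2008, 4), (2013, 25)}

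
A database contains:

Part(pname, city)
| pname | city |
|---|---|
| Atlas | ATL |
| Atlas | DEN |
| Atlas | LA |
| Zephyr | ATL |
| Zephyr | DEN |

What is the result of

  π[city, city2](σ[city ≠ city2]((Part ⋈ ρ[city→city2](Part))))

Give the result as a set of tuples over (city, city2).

{(ATL, DEN), (ATL, LA), (DEN, ATL), (DEN, LA), (LA, ATL), (LA, DEN)}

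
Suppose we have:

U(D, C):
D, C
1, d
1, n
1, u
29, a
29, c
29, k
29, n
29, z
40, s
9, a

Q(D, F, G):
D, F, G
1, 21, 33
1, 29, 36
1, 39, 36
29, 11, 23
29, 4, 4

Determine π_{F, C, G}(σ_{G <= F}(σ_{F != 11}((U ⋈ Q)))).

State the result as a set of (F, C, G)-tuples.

{(39, d, 36), (39, n, 36), (39, u, 36), (4, a, 4), (4, c, 4), (4, k, 4), (4, n, 4), (4, z, 4)}

U ⋈ Q (natural join on D): {(1, d, 21, 33), (1, d, 29, 36), (1, d, 39, 36), (1, n, 21, 33), (1, n, 29, 36), (1, n, 39, 36), (1, u, 21, 33), (1, u, 29, 36), (1, u, 39, 36), (29, a, 11, 23), (29, a, 4, 4), (29, c, 11, 23), (29, c, 4, 4), (29, k, 11, 23), (29, k, 4, 4), (29, n, 11, 23), (29, n, 4, 4), (29, z, 11, 23), (29, z, 4, 4)}
Filtering on F != 11 leaves {(1, d, 21, 33), (1, d, 29, 36), (1, d, 39, 36), (1, n, 21, 33), (1, n, 29, 36), (1, n, 39, 36), (1, u, 21, 33), (1, u, 29, 36), (1, u, 39, 36), (29, a, 4, 4), (29, c, 4, 4), (29, k, 4, 4), (29, n, 4, 4), (29, z, 4, 4)}.
Filtering on G <= F leaves {(1, d, 39, 36), (1, n, 39, 36), (1, u, 39, 36), (29, a, 4, 4), (29, c, 4, 4), (29, k, 4, 4), (29, n, 4, 4), (29, z, 4, 4)}.
Projecting to F, C, G: {(39, d, 36), (39, n, 36), (39, u, 36), (4, a, 4), (4, c, 4), (4, k, 4), (4, n, 4), (4, z, 4)}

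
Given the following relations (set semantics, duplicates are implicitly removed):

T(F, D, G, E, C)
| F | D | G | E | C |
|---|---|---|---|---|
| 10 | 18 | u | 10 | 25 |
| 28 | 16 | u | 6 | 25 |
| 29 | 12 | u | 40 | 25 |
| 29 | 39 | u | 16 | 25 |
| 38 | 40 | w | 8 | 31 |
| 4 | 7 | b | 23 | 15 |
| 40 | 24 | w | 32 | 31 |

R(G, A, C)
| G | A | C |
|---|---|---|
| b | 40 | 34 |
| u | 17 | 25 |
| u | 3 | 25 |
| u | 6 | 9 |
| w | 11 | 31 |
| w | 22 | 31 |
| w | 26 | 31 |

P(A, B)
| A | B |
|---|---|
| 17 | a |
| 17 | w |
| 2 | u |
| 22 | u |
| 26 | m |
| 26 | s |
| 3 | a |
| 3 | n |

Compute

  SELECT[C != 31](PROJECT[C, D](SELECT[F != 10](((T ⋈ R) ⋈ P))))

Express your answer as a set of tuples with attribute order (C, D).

Natural join on G, C: {(10, 18, u, 10, 25, 17), (10, 18, u, 10, 25, 3), (28, 16, u, 6, 25, 17), (28, 16, u, 6, 25, 3), (29, 12, u, 40, 25, 17), (29, 12, u, 40, 25, 3), (29, 39, u, 16, 25, 17), (29, 39, u, 16, 25, 3), (38, 40, w, 8, 31, 11), (38, 40, w, 8, 31, 22), (38, 40, w, 8, 31, 26), (40, 24, w, 32, 31, 11), (40, 24, w, 32, 31, 22), (40, 24, w, 32, 31, 26)}
Natural join on A: {(10, 18, u, 10, 25, 17, a), (10, 18, u, 10, 25, 17, w), (10, 18, u, 10, 25, 3, a), (10, 18, u, 10, 25, 3, n), (28, 16, u, 6, 25, 17, a), (28, 16, u, 6, 25, 17, w), (28, 16, u, 6, 25, 3, a), (28, 16, u, 6, 25, 3, n), (29, 12, u, 40, 25, 17, a), (29, 12, u, 40, 25, 17, w), (29, 12, u, 40, 25, 3, a), (29, 12, u, 40, 25, 3, n), (29, 39, u, 16, 25, 17, a), (29, 39, u, 16, 25, 17, w), (29, 39, u, 16, 25, 3, a), (29, 39, u, 16, 25, 3, n), (38, 40, w, 8, 31, 22, u), (38, 40, w, 8, 31, 26, m), (38, 40, w, 8, 31, 26, s), (40, 24, w, 32, 31, 22, u), (40, 24, w, 32, 31, 26, m), (40, 24, w, 32, 31, 26, s)}
Selection F != 10: {(28, 16, u, 6, 25, 17, a), (28, 16, u, 6, 25, 17, w), (28, 16, u, 6, 25, 3, a), (28, 16, u, 6, 25, 3, n), (29, 12, u, 40, 25, 17, a), (29, 12, u, 40, 25, 17, w), (29, 12, u, 40, 25, 3, a), (29, 12, u, 40, 25, 3, n), (29, 39, u, 16, 25, 17, a), (29, 39, u, 16, 25, 17, w), (29, 39, u, 16, 25, 3, a), (29, 39, u, 16, 25, 3, n), (38, 40, w, 8, 31, 22, u), (38, 40, w, 8, 31, 26, m), (38, 40, w, 8, 31, 26, s), (40, 24, w, 32, 31, 22, u), (40, 24, w, 32, 31, 26, m), (40, 24, w, 32, 31, 26, s)}
Projecting to C, D (13 duplicate(s) eliminated): {(25, 12), (25, 16), (25, 39), (31, 24), (31, 40)}
Selection C != 31: {(25, 12), (25, 16), (25, 39)}

{(25, 12), (25, 16), (25, 39)}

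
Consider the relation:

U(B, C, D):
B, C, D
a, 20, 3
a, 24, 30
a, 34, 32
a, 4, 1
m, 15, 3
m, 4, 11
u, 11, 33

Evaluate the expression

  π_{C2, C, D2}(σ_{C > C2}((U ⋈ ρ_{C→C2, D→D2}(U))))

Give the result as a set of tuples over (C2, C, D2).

ρ[C→C2, D→D2]: schema becomes (B, C2, D2); tuples unchanged.
Joining U and ρ_{C→C2, D→D2}(U) on B yields {(a, 20, 3, 20, 3), (a, 20, 3, 24, 30), (a, 20, 3, 34, 32), (a, 20, 3, 4, 1), (a, 24, 30, 20, 3), (a, 24, 30, 24, 30), (a, 24, 30, 34, 32), (a, 24, 30, 4, 1), (a, 34, 32, 20, 3), (a, 34, 32, 24, 30), (a, 34, 32, 34, 32), (a, 34, 32, 4, 1), (a, 4, 1, 20, 3), (a, 4, 1, 24, 30), (a, 4, 1, 34, 32), (a, 4, 1, 4, 1), (m, 15, 3, 15, 3), (m, 15, 3, 4, 11), (m, 4, 11, 15, 3), (m, 4, 11, 4, 11), (u, 11, 33, 11, 33)}.
Filtering on C > C2 leaves {(a, 20, 3, 4, 1), (a, 24, 30, 20, 3), (a, 24, 30, 4, 1), (a, 34, 32, 20, 3), (a, 34, 32, 24, 30), (a, 34, 32, 4, 1), (m, 15, 3, 4, 11)}.
π_{C2, C, D2} gives {(20, 24, 3), (20, 34, 3), (24, 34, 30), (4, 15, 11), (4, 20, 1), (4, 24, 1), (4, 34, 1)}.

{(20, 24, 3), (20, 34, 3), (24, 34, 30), (4, 15, 11), (4, 20, 1), (4, 24, 1), (4, 34, 1)}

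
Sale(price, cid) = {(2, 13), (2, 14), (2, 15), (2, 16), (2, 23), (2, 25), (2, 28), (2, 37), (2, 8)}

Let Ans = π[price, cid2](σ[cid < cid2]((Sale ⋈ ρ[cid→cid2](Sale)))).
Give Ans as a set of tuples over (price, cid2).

ρ[cid→cid2]: schema becomes (price, cid2); tuples unchanged.
Joining Sale and ρ[cid→cid2](Sale) on price yields {(2, 13, 13), (2, 13, 14), (2, 13, 15), (2, 13, 16), (2, 13, 23), (2, 13, 25), (2, 13, 28), (2, 13, 37), (2, 13, 8), (2, 14, 13), (2, 14, 14), (2, 14, 15), (2, 14, 16), (2, 14, 23), (2, 14, 25), (2, 14, 28), (2, 14, 37), (2, 14, 8), (2, 15, 13), (2, 15, 14), (2, 15, 15), (2, 15, 16), (2, 15, 23), (2, 15, 25), (2, 15, 28), (2, 15, 37), (2, 15, 8), (2, 16, 13), (2, 16, 14), (2, 16, 15), (2, 16, 16), (2, 16, 23), (2, 16, 25), (2, 16, 28), (2, 16, 37), (2, 16, 8), (2, 23, 13), (2, 23, 14), (2, 23, 15), (2, 23, 16), (2, 23, 23), (2, 23, 25), (2, 23, 28), (2, 23, 37), (2, 23, 8), (2, 25, 13), (2, 25, 14), (2, 25, 15), (2, 25, 16), (2, 25, 23), (2, 25, 25), (2, 25, 28), (2, 25, 37), (2, 25, 8), (2, 28, 13), (2, 28, 14), (2, 28, 15), (2, 28, 16), (2, 28, 23), (2, 28, 25), (2, 28, 28), (2, 28, 37), (2, 28, 8), (2, 37, 13), (2, 37, 14), (2, 37, 15), (2, 37, 16), (2, 37, 23), (2, 37, 25), (2, 37, 28), (2, 37, 37), (2, 37, 8), (2, 8, 13), (2, 8, 14), (2, 8, 15), (2, 8, 16), (2, 8, 23), (2, 8, 25), (2, 8, 28), (2, 8, 37), (2, 8, 8)}.
Selection cid < cid2: {(2, 13, 14), (2, 13, 15), (2, 13, 16), (2, 13, 23), (2, 13, 25), (2, 13, 28), (2, 13, 37), (2, 14, 15), (2, 14, 16), (2, 14, 23), (2, 14, 25), (2, 14, 28), (2, 14, 37), (2, 15, 16), (2, 15, 23), (2, 15, 25), (2, 15, 28), (2, 15, 37), (2, 16, 23), (2, 16, 25), (2, 16, 28), (2, 16, 37), (2, 23, 25), (2, 23, 28), (2, 23, 37), (2, 25, 28), (2, 25, 37), (2, 28, 37), (2, 8, 13), (2, 8, 14), (2, 8, 15), (2, 8, 16), (2, 8, 23), (2, 8, 25), (2, 8, 28), (2, 8, 37)}
π[price, cid2]: project onto (price, cid2) (28 duplicate(s) eliminated) → {(2, 13), (2, 14), (2, 15), (2, 16), (2, 23), (2, 25), (2, 28), (2, 37)}

{(2, 13), (2, 14), (2, 15), (2, 16), (2, 23), (2, 25), (2, 28), (2, 37)}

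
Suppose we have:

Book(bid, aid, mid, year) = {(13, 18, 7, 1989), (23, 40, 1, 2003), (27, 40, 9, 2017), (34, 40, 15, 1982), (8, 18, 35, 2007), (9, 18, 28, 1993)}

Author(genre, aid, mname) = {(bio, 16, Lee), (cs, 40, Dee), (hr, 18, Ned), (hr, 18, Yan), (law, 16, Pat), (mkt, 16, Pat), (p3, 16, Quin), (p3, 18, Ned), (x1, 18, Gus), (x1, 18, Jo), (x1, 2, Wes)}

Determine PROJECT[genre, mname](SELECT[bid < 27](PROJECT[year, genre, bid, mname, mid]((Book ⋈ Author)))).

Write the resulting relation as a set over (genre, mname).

Joining Book and Author on aid yields {(13, 18, 7, 1989, hr, Ned), (13, 18, 7, 1989, hr, Yan), (13, 18, 7, 1989, p3, Ned), (13, 18, 7, 1989, x1, Gus), (13, 18, 7, 1989, x1, Jo), (23, 40, 1, 2003, cs, Dee), (27, 40, 9, 2017, cs, Dee), (34, 40, 15, 1982, cs, Dee), (8, 18, 35, 2007, hr, Ned), (8, 18, 35, 2007, hr, Yan), (8, 18, 35, 2007, p3, Ned), (8, 18, 35, 2007, x1, Gus), (8, 18, 35, 2007, x1, Jo), (9, 18, 28, 1993, hr, Ned), (9, 18, 28, 1993, hr, Yan), (9, 18, 28, 1993, p3, Ned), (9, 18, 28, 1993, x1, Gus), (9, 18, 28, 1993, x1, Jo)}.
π[year, genre, bid, mname, mid]: project onto (year, genre, bid, mname, mid) → {(1982, cs, 34, Dee, 15), (1989, hr, 13, Ned, 7), (1989, hr, 13, Yan, 7), (1989, p3, 13, Ned, 7), (1989, x1, 13, Gus, 7), (1989, x1, 13, Jo, 7), (1993, hr, 9, Ned, 28), (1993, hr, 9, Yan, 28), (1993, p3, 9, Ned, 28), (1993, x1, 9, Gus, 28), (1993, x1, 9, Jo, 28), (2003, cs, 23, Dee, 1), (2007, hr, 8, Ned, 35), (2007, hr, 8, Yan, 35), (2007, p3, 8, Ned, 35), (2007, x1, 8, Gus, 35), (2007, x1, 8, Jo, 35), (2017, cs, 27, Dee, 9)}
Filtering on bid < 27 leaves {(1989, hr, 13, Ned, 7), (1989, hr, 13, Yan, 7), (1989, p3, 13, Ned, 7), (1989, x1, 13, Gus, 7), (1989, x1, 13, Jo, 7), (1993, hr, 9, Ned, 28), (1993, hr, 9, Yan, 28), (1993, p3, 9, Ned, 28), (1993, x1, 9, Gus, 28), (1993, x1, 9, Jo, 28), (2003, cs, 23, Dee, 1), (2007, hr, 8, Ned, 35), (2007, hr, 8, Yan, 35), (2007, p3, 8, Ned, 35), (2007, x1, 8, Gus, 35), (2007, x1, 8, Jo, 35)}.
π[genre, mname]: project onto (genre, mname) (10 duplicate(s) eliminated) → {(cs, Dee), (hr, Ned), (hr, Yan), (p3, Ned), (x1, Gus), (x1, Jo)}

{(cs, Dee), (hr, Ned), (hr, Yan), (p3, Ned), (x1, Gus), (x1, Jo)}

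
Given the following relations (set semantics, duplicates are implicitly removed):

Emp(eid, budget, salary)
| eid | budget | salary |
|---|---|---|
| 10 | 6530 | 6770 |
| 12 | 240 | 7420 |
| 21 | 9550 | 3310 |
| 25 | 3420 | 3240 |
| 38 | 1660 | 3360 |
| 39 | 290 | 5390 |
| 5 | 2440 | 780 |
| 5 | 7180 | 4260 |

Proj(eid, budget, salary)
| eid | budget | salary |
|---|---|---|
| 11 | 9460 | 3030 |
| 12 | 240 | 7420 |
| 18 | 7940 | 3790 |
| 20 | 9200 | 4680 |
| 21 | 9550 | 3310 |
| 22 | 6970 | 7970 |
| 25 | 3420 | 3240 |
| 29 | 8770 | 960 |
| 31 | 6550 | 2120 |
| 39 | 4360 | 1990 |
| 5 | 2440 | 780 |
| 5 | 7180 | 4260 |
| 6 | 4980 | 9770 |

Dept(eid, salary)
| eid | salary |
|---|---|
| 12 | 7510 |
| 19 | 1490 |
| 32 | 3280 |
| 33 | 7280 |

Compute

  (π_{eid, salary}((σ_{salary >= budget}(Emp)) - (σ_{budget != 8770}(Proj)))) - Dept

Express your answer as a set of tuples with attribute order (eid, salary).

{(10, 6770), (38, 3360), (39, 5390)}

Selection salary >= budget: {(10, 6530, 6770), (12, 240, 7420), (38, 1660, 3360), (39, 290, 5390)}
Selection budget != 8770: {(11, 9460, 3030), (12, 240, 7420), (18, 7940, 3790), (20, 9200, 4680), (21, 9550, 3310), (22, 6970, 7970), (25, 3420, 3240), (31, 6550, 2120), (39, 4360, 1990), (5, 2440, 780), (5, 7180, 4260), (6, 4980, 9770)}
Set difference of the two operands is {(10, 6530, 6770), (38, 1660, 3360), (39, 290, 5390)}.
π_{eid, salary} gives {(10, 6770), (38, 3360), (39, 5390)}.
Set difference of the two operands is {(10, 6770), (38, 3360), (39, 5390)}.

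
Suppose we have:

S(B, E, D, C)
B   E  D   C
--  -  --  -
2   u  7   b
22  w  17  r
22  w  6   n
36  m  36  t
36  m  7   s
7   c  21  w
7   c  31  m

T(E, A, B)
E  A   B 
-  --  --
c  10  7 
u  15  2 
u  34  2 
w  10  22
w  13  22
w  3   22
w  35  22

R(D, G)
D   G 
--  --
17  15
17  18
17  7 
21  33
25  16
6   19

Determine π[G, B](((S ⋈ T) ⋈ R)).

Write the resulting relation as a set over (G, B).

Joining S and T on B, E yields {(2, u, 7, b, 15), (2, u, 7, b, 34), (22, w, 17, r, 10), (22, w, 17, r, 13), (22, w, 17, r, 3), (22, w, 17, r, 35), (22, w, 6, n, 10), (22, w, 6, n, 13), (22, w, 6, n, 3), (22, w, 6, n, 35), (7, c, 21, w, 10), (7, c, 31, m, 10)}.
Joining (S ⋈ T) and R on D yields {(22, w, 17, r, 10, 15), (22, w, 17, r, 10, 18), (22, w, 17, r, 10, 7), (22, w, 17, r, 13, 15), (22, w, 17, r, 13, 18), (22, w, 17, r, 13, 7), (22, w, 17, r, 3, 15), (22, w, 17, r, 3, 18), (22, w, 17, r, 3, 7), (22, w, 17, r, 35, 15), (22, w, 17, r, 35, 18), (22, w, 17, r, 35, 7), (22, w, 6, n, 10, 19), (22, w, 6, n, 13, 19), (22, w, 6, n, 3, 19), (22, w, 6, n, 35, 19), (7, c, 21, w, 10, 33)}.
π_{G, B} gives {(15, 22), (18, 22), (19, 22), (33, 7), (7, 22)} (12 duplicate(s) eliminated).

{(15, 22), (18, 22), (19, 22), (33, 7), (7, 22)}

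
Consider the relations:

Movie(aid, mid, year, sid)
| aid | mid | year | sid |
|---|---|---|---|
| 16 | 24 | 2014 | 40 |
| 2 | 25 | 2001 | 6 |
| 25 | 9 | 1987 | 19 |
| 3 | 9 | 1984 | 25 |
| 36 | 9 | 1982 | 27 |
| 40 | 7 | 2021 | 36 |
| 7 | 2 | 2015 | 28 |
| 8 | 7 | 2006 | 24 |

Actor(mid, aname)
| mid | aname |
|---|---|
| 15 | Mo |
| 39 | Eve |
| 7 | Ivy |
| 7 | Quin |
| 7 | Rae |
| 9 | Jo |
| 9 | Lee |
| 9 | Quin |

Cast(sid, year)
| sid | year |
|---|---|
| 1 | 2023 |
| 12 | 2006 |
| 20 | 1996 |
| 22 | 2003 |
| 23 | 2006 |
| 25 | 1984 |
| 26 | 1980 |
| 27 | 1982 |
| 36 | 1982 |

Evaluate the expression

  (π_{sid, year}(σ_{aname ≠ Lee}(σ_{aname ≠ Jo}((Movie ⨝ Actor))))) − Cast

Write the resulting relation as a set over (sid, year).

Movie ⋈ Actor (natural join on mid): {(25, 9, 1987, 19, Jo), (25, 9, 1987, 19, Lee), (25, 9, 1987, 19, Quin), (3, 9, 1984, 25, Jo), (3, 9, 1984, 25, Lee), (3, 9, 1984, 25, Quin), (36, 9, 1982, 27, Jo), (36, 9, 1982, 27, Lee), (36, 9, 1982, 27, Quin), (40, 7, 2021, 36, Ivy), (40, 7, 2021, 36, Quin), (40, 7, 2021, 36, Rae), (8, 7, 2006, 24, Ivy), (8, 7, 2006, 24, Quin), (8, 7, 2006, 24, Rae)}
Selection aname ≠ Jo: {(25, 9, 1987, 19, Lee), (25, 9, 1987, 19, Quin), (3, 9, 1984, 25, Lee), (3, 9, 1984, 25, Quin), (36, 9, 1982, 27, Lee), (36, 9, 1982, 27, Quin), (40, 7, 2021, 36, Ivy), (40, 7, 2021, 36, Quin), (40, 7, 2021, 36, Rae), (8, 7, 2006, 24, Ivy), (8, 7, 2006, 24, Quin), (8, 7, 2006, 24, Rae)}
Selection aname ≠ Lee: {(25, 9, 1987, 19, Quin), (3, 9, 1984, 25, Quin), (36, 9, 1982, 27, Quin), (40, 7, 2021, 36, Ivy), (40, 7, 2021, 36, Quin), (40, 7, 2021, 36, Rae), (8, 7, 2006, 24, Ivy), (8, 7, 2006, 24, Quin), (8, 7, 2006, 24, Rae)}
Keep only column(s) sid, year (4 duplicate(s) eliminated): {(19, 1987), (24, 2006), (25, 1984), (27, 1982), (36, 2021)}
Set difference of the two operands is {(19, 1987), (24, 2006), (36, 2021)}.

{(19, 1987), (24, 2006), (36, 2021)}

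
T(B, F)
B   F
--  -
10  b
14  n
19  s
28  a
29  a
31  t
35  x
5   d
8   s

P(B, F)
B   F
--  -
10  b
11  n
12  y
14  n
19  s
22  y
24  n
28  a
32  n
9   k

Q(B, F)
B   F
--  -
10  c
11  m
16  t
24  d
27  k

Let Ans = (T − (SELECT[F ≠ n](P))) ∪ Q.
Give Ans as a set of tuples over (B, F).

Filtering on F ≠ n leaves {(10, b), (12, y), (19, s), (22, y), (28, a), (9, k)}.
Set difference of the two operands is {(14, n), (29, a), (31, t), (35, x), (5, d), (8, s)}.
Set union of the two operands is {(10, c), (11, m), (14, n), (16, t), (24, d), (27, k), (29, a), (31, t), (35, x), (5, d), (8, s)}.

{(10, c), (11, m), (14, n), (16, t), (24, d), (27, k), (29, a), (31, t), (35, x), (5, d), (8, s)}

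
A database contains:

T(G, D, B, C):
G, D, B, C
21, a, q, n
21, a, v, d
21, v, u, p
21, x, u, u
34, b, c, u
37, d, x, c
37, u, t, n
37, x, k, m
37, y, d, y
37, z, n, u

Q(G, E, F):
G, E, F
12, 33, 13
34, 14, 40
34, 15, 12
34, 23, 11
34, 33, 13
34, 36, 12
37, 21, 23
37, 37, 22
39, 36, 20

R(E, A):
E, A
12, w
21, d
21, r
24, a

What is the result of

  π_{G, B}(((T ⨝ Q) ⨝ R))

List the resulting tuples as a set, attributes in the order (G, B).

T ⋈ Q (natural join on G): {(34, b, c, u, 14, 40), (34, b, c, u, 15, 12), (34, b, c, u, 23, 11), (34, b, c, u, 33, 13), (34, b, c, u, 36, 12), (37, d, x, c, 21, 23), (37, d, x, c, 37, 22), (37, u, t, n, 21, 23), (37, u, t, n, 37, 22), (37, x, k, m, 21, 23), (37, x, k, m, 37, 22), (37, y, d, y, 21, 23), (37, y, d, y, 37, 22), (37, z, n, u, 21, 23), (37, z, n, u, 37, 22)}
(T ⨝ Q) ⋈ R (natural join on E): {(37, d, x, c, 21, 23, d), (37, d, x, c, 21, 23, r), (37, u, t, n, 21, 23, d), (37, u, t, n, 21, 23, r), (37, x, k, m, 21, 23, d), (37, x, k, m, 21, 23, r), (37, y, d, y, 21, 23, d), (37, y, d, y, 21, 23, r), (37, z, n, u, 21, 23, d), (37, z, n, u, 21, 23, r)}
π_{G, B} gives {(37, d), (37, k), (37, n), (37, t), (37, x)} (5 duplicate(s) eliminated).

{(37, d), (37, k), (37, n), (37, t), (37, x)}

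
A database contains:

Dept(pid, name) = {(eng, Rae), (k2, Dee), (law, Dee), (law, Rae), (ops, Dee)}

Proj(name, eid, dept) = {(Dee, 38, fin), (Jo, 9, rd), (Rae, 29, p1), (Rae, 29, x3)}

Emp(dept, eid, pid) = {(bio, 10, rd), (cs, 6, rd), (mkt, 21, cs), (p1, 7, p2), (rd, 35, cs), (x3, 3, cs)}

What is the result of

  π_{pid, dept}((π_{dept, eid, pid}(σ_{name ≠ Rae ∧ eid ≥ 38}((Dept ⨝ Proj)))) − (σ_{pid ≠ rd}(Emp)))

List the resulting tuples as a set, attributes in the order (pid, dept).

{(k2, fin), (law, fin), (ops, fin)}

Joining Dept and Proj on name yields {(eng, Rae, 29, p1), (eng, Rae, 29, x3), (k2, Dee, 38, fin), (law, Dee, 38, fin), (law, Rae, 29, p1), (law, Rae, 29, x3), (ops, Dee, 38, fin)}.
Filtering on name ≠ Rae ∧ eid ≥ 38 leaves {(k2, Dee, 38, fin), (law, Dee, 38, fin), (ops, Dee, 38, fin)}.
π_{dept, eid, pid} gives {(fin, 38, k2), (fin, 38, law), (fin, 38, ops)}.
Filtering on pid ≠ rd leaves {(mkt, 21, cs), (p1, 7, p2), (rd, 35, cs), (x3, 3, cs)}.
Taking the difference: {(fin, 38, k2), (fin, 38, law), (fin, 38, ops)}
π_{pid, dept} gives {(k2, fin), (law, fin), (ops, fin)}.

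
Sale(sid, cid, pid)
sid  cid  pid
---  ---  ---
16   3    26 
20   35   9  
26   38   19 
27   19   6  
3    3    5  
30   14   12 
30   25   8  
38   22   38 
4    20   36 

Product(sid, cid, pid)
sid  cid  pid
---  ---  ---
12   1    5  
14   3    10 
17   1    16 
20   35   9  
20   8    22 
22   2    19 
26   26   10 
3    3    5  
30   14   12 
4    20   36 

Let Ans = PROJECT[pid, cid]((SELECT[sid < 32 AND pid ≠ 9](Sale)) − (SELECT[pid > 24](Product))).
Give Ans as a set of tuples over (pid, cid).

Apply σ_{sid < 32 AND pid ≠ 9}; surviving tuples: {(16, 3, 26), (26, 38, 19), (27, 19, 6), (3, 3, 5), (30, 14, 12), (30, 25, 8), (4, 20, 36)}
Apply σ_{pid > 24}; surviving tuples: {(4, 20, 36)}
Taking the difference: {(16, 3, 26), (26, 38, 19), (27, 19, 6), (3, 3, 5), (30, 14, 12), (30, 25, 8)}
π_{pid, cid} gives {(12, 14), (19, 38), (26, 3), (5, 3), (6, 19), (8, 25)}.

{(12, 14), (19, 38), (26, 3), (5, 3), (6, 19), (8, 25)}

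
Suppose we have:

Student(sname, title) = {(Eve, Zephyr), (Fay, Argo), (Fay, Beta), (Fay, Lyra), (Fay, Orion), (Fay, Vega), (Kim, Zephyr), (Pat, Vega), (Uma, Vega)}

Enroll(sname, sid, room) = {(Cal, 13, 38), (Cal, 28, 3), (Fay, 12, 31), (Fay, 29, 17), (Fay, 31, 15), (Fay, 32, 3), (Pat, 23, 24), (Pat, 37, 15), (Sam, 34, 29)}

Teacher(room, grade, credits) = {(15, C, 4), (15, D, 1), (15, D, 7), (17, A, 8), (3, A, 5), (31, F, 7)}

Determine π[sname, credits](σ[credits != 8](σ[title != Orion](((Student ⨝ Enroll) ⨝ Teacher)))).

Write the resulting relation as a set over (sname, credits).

Joining Student and Enroll on sname yields {(Fay, Argo, 12, 31), (Fay, Argo, 29, 17), (Fay, Argo, 31, 15), (Fay, Argo, 32, 3), (Fay, Beta, 12, 31), (Fay, Beta, 29, 17), (Fay, Beta, 31, 15), (Fay, Beta, 32, 3), (Fay, Lyra, 12, 31), (Fay, Lyra, 29, 17), (Fay, Lyra, 31, 15), (Fay, Lyra, 32, 3), (Fay, Orion, 12, 31), (Fay, Orion, 29, 17), (Fay, Orion, 31, 15), (Fay, Orion, 32, 3), (Fay, Vega, 12, 31), (Fay, Vega, 29, 17), (Fay, Vega, 31, 15), (Fay, Vega, 32, 3), (Pat, Vega, 23, 24), (Pat, Vega, 37, 15)}.
Joining (Student ⨝ Enroll) and Teacher on room yields {(Fay, Argo, 12, 31, F, 7), (Fay, Argo, 29, 17, A, 8), (Fay, Argo, 31, 15, C, 4), (Fay, Argo, 31, 15, D, 1), (Fay, Argo, 31, 15, D, 7), (Fay, Argo, 32, 3, A, 5), (Fay, Beta, 12, 31, F, 7), (Fay, Beta, 29, 17, A, 8), (Fay, Beta, 31, 15, C, 4), (Fay, Beta, 31, 15, D, 1), (Fay, Beta, 31, 15, D, 7), (Fay, Beta, 32, 3, A, 5), (Fay, Lyra, 12, 31, F, 7), (Fay, Lyra, 29, 17, A, 8), (Fay, Lyra, 31, 15, C, 4), (Fay, Lyra, 31, 15, D, 1), (Fay, Lyra, 31, 15, D, 7), (Fay, Lyra, 32, 3, A, 5), (Fay, Orion, 12, 31, F, 7), (Fay, Orion, 29, 17, A, 8), (Fay, Orion, 31, 15, C, 4), (Fay, Orion, 31, 15, D, 1), (Fay, Orion, 31, 15, D, 7), (Fay, Orion, 32, 3, A, 5), (Fay, Vega, 12, 31, F, 7), (Fay, Vega, 29, 17, A, 8), (Fay, Vega, 31, 15, C, 4), (Fay, Vega, 31, 15, D, 1), (Fay, Vega, 31, 15, D, 7), (Fay, Vega, 32, 3, A, 5), (Pat, Vega, 37, 15, C, 4), (Pat, Vega, 37, 15, D, 1), (Pat, Vega, 37, 15, D, 7)}.
Filtering on title != Orion leaves {(Fay, Argo, 12, 31, F, 7), (Fay, Argo, 29, 17, A, 8), (Fay, Argo, 31, 15, C, 4), (Fay, Argo, 31, 15, D, 1), (Fay, Argo, 31, 15, D, 7), (Fay, Argo, 32, 3, A, 5), (Fay, Beta, 12, 31, F, 7), (Fay, Beta, 29, 17, A, 8), (Fay, Beta, 31, 15, C, 4), (Fay, Beta, 31, 15, D, 1), (Fay, Beta, 31, 15, D, 7), (Fay, Beta, 32, 3, A, 5), (Fay, Lyra, 12, 31, F, 7), (Fay, Lyra, 29, 17, A, 8), (Fay, Lyra, 31, 15, C, 4), (Fay, Lyra, 31, 15, D, 1), (Fay, Lyra, 31, 15, D, 7), (Fay, Lyra, 32, 3, A, 5), (Fay, Vega, 12, 31, F, 7), (Fay, Vega, 29, 17, A, 8), (Fay, Vega, 31, 15, C, 4), (Fay, Vega, 31, 15, D, 1), (Fay, Vega, 31, 15, D, 7), (Fay, Vega, 32, 3, A, 5), (Pat, Vega, 37, 15, C, 4), (Pat, Vega, 37, 15, D, 1), (Pat, Vega, 37, 15, D, 7)}.
Filtering on credits != 8 leaves {(Fay, Argo, 12, 31, F, 7), (Fay, Argo, 31, 15, C, 4), (Fay, Argo, 31, 15, D, 1), (Fay, Argo, 31, 15, D, 7), (Fay, Argo, 32, 3, A, 5), (Fay, Beta, 12, 31, F, 7), (Fay, Beta, 31, 15, C, 4), (Fay, Beta, 31, 15, D, 1), (Fay, Beta, 31, 15, D, 7), (Fay, Beta, 32, 3, A, 5), (Fay, Lyra, 12, 31, F, 7), (Fay, Lyra, 31, 15, C, 4), (Fay, Lyra, 31, 15, D, 1), (Fay, Lyra, 31, 15, D, 7), (Fay, Lyra, 32, 3, A, 5), (Fay, Vega, 12, 31, F, 7), (Fay, Vega, 31, 15, C, 4), (Fay, Vega, 31, 15, D, 1), (Fay, Vega, 31, 15, D, 7), (Fay, Vega, 32, 3, A, 5), (Pat, Vega, 37, 15, C, 4), (Pat, Vega, 37, 15, D, 1), (Pat, Vega, 37, 15, D, 7)}.
π[sname, credits]: project onto (sname, credits) (16 duplicate(s) eliminated) → {(Fay, 1), (Fay, 4), (Fay, 5), (Fay, 7), (Pat, 1), (Pat, 4), (Pat, 7)}

{(Fay, 1), (Fay, 4), (Fay, 5), (Fay, 7), (Pat, 1), (Pat, 4), (Pat, 7)}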